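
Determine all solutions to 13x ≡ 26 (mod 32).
2

Since gcd(13, 32) = 1 divides 26, a solution exists.
Multiply both sides by the inverse of 13 mod 32:
  13^(-1) mod 32 = 5
  x ≡ 5 × 26 ≡ 130 ≡ 2 (mod 32)
Verification: 13 × 2 = 26 = 0 × 32 + 26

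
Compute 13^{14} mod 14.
1

Using successive squaring:
Binary expansion of 14: 1110
Powers of 13 mod 14 (each is the square of the previous):
  13^1 ≡ 13 (mod 14)
  13^2 ≡ 13² = 169 ≡ 1 (mod 14)
  13^4 ≡ 1² = 1 ≡ 1 (mod 14)
  13^8 ≡ 1² = 1 ≡ 1 (mod 14)
14 = 8 + 4 + 2, so 13^14 = 13^8 × 13^4 × 13^2 ≡ 1 × 1 × 1 (mod 14)
Multiplying step by step:
  1 × 1 = 1 ≡ 1 (mod 14)
  1 × 1 = 1 ≡ 1 (mod 14)
Result: 13^14 ≡ 1 (mod 14)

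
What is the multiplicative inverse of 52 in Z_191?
52^(-1) ≡ 180 (mod 191). Verification: 52 × 180 = 9360 ≡ 1 (mod 191)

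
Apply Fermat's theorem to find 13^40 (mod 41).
By Fermat's Little Theorem, 13^{40} ≡ 1 (mod 41) since 41 is prime and gcd(13, 41) = 1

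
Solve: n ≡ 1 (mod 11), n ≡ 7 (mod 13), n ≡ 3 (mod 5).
M = 11 × 13 × 5 = 715. M₁ = 65, y₁ ≡ 10 (mod 11). M₂ = 55, y₂ ≡ 9 (mod 13). M₃ = 143, y₃ ≡ 2 (mod 5). n = 1×65×10 + 7×55×9 + 3×143×2 ≡ 683 (mod 715)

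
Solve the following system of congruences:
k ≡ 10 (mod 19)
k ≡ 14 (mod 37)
162

Using the Chinese Remainder Theorem:
M = product of moduli = 703
For equation 1: M_1 = 37, 37 ≡ 18 (mod 19), inverse of 37 mod 19 is 18 (check: 18 × 18 = 324 ≡ 1 (mod 19))
For equation 2: M_2 = 19, 19 ≡ 19 (mod 37), inverse of 19 mod 37 is 2 (check: 19 × 2 = 38 ≡ 1 (mod 37))
Combine: k ≡ Σ r_i×M_i×(M_i⁻¹ mod m_i) = 10×37×18 + 14×19×2 = 6660 + 532 = 7192
7192 mod 703 = 162
k ≡ 162 (mod 703)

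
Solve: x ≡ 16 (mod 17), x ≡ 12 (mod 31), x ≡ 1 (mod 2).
M = 17 × 31 × 2 = 1054. M₁ = 62, y₁ ≡ 14 (mod 17). M₂ = 34, y₂ ≡ 21 (mod 31). M₃ = 527, y₃ ≡ 1 (mod 2). x = 16×62×14 + 12×34×21 + 1×527×1 ≡ 849 (mod 1054)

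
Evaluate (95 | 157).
(95/157) = 95^{78} mod 157 = -1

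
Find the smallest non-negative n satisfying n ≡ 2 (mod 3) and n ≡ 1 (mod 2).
M = 3 × 2 = 6. M₁ = 2, y₁ ≡ 2 (mod 3). M₂ = 3, y₂ ≡ 1 (mod 2). n = 2×2×2 + 1×3×1 ≡ 5 (mod 6)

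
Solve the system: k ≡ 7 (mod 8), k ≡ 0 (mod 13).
M = 8 × 13 = 104. M₁ = 13, y₁ ≡ 5 (mod 8). M₂ = 8, y₂ ≡ 5 (mod 13). k = 7×13×5 + 0×8×5 ≡ 39 (mod 104)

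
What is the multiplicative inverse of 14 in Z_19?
15

Using Extended Euclidean Algorithm:
gcd(14, 19) = 1
Bezout coefficients: 14 × -4 + 19 × 3 = 1
So 14 × -4 ≡ 1 (mod 19)
The inverse is -4 mod 19 = 15
Verification: 14 × 15 = 210 = 11 × 19 + 1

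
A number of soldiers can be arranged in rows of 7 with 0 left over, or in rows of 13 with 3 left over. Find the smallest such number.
M = 7 × 13 = 91. M₁ = 13, y₁ ≡ 6 (mod 7). M₂ = 7, y₂ ≡ 2 (mod 13). n = 0×13×6 + 3×7×2 ≡ 42 (mod 91). The smallest positive such number is 42.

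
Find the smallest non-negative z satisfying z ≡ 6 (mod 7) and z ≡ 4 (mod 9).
M = 7 × 9 = 63. M₁ = 9, y₁ ≡ 4 (mod 7). M₂ = 7, y₂ ≡ 4 (mod 9). z = 6×9×4 + 4×7×4 ≡ 13 (mod 63)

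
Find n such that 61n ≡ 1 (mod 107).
61^(-1) ≡ 100 (mod 107). Verification: 61 × 100 = 6100 ≡ 1 (mod 107)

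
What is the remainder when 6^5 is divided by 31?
5 = 4 + 1 (binary 101). Repeated squaring mod 31: 6^1 ≡ 6; 6^2 ≡ 6² = 36 ≡ 5; 6^4 ≡ 5² = 25 ≡ 25. Multiply: 6^5 = 6^4 × 6^1 ≡ 25 × 6 (mod 31): 25 × 6 = 150 ≡ 26. So 6^5 ≡ 26 (mod 31).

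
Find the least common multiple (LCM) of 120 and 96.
480

First find GCD(120, 96) using the Euclidean algorithm:
120 = 1 × 96 + 24
96 = 4 × 24 + 0
GCD(120, 96) = 24

LCM formula: LCM(a, b) = (a × b) / GCD(a, b)
LCM(120, 96) = (120 × 96) / 24
LCM(120, 96) = 11520 / 24
LCM(120, 96) = 480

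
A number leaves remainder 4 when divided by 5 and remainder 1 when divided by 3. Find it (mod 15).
M = 5 × 3 = 15. M₁ = 3, y₁ ≡ 2 (mod 5). M₂ = 5, y₂ ≡ 2 (mod 3). x = 4×3×2 + 1×5×2 ≡ 4 (mod 15)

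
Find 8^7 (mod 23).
7 = 4 + 2 + 1 (binary 111). Repeated squaring mod 23: 8^1 ≡ 8; 8^2 ≡ 8² = 64 ≡ 18; 8^4 ≡ 18² = 324 ≡ 2. Multiply: 8^7 = 8^4 × 8^2 × 8^1 ≡ 2 × 18 × 8 (mod 23): 2 × 18 = 36 ≡ 13; 13 × 8 = 104 ≡ 12. So 8^7 ≡ 12 (mod 23).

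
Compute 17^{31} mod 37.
2

Using successive squaring:
Binary expansion of 31: 11111
Powers of 17 mod 37 (each is the square of the previous):
  17^1 ≡ 17 (mod 37)
  17^2 ≡ 17² = 289 ≡ 30 (mod 37)
  17^4 ≡ 30² = 900 ≡ 12 (mod 37)
  17^8 ≡ 12² = 144 ≡ 33 (mod 37)
  17^16 ≡ 33² = 1089 ≡ 16 (mod 37)
31 = 16 + 8 + 4 + 2 + 1, so 17^31 = 17^16 × 17^8 × 17^4 × 17^2 × 17^1 ≡ 16 × 33 × 12 × 30 × 17 (mod 37)
Multiplying step by step:
  16 × 33 = 528 ≡ 10 (mod 37)
  10 × 12 = 120 ≡ 9 (mod 37)
  9 × 30 = 270 ≡ 11 (mod 37)
  11 × 17 = 187 ≡ 2 (mod 37)
Result: 17^31 ≡ 2 (mod 37)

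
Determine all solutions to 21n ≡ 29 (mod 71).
69

Since gcd(21, 71) = 1 divides 29, a solution exists.
Multiply both sides by the inverse of 21 mod 71:
  21^(-1) mod 71 = 44
  x ≡ 44 × 29 ≡ 1276 ≡ 69 (mod 71)
Verification: 21 × 69 = 1449 = 20 × 71 + 29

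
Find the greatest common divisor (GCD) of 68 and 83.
1

Using the Euclidean algorithm:
68 = 0 × 83 + 68
83 = 1 × 68 + 15
68 = 4 × 15 + 8
15 = 1 × 8 + 7
8 = 1 × 7 + 1
7 = 7 × 1 + 0

GCD(68, 83) = 1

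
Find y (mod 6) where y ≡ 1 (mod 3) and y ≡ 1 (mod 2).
M = 3 × 2 = 6. M₁ = 2, y₁ ≡ 2 (mod 3). M₂ = 3, y₂ ≡ 1 (mod 2). y = 1×2×2 + 1×3×1 ≡ 1 (mod 6)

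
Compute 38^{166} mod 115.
54

Using successive squaring:
Binary expansion of 166: 10100110
Powers of 38 mod 115 (each is the square of the previous):
  38^1 ≡ 38 (mod 115)
  38^2 ≡ 38² = 1444 ≡ 64 (mod 115)
  38^4 ≡ 64² = 4096 ≡ 71 (mod 115)
  38^8 ≡ 71² = 5041 ≡ 96 (mod 115)
  38^16 ≡ 96² = 9216 ≡ 16 (mod 115)
  38^32 ≡ 16² = 256 ≡ 26 (mod 115)
  38^64 ≡ 26² = 676 ≡ 101 (mod 115)
  38^128 ≡ 101² = 10201 ≡ 81 (mod 115)
166 = 128 + 32 + 4 + 2, so 38^166 = 38^128 × 38^32 × 38^4 × 38^2 ≡ 81 × 26 × 71 × 64 (mod 115)
Multiplying step by step:
  81 × 26 = 2106 ≡ 36 (mod 115)
  36 × 71 = 2556 ≡ 26 (mod 115)
  26 × 64 = 1664 ≡ 54 (mod 115)
Result: 38^166 ≡ 54 (mod 115)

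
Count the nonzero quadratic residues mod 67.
For prime 67, there are (p-1)/2 = (67-1)/2 = 33 quadratic residues (excluding 0).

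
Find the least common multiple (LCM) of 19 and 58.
1102

First find GCD(19, 58) using the Euclidean algorithm:
19 = 0 × 58 + 19
58 = 3 × 19 + 1
19 = 19 × 1 + 0
GCD(19, 58) = 1

LCM formula: LCM(a, b) = (a × b) / GCD(a, b)
LCM(19, 58) = (19 × 58) / 1
LCM(19, 58) = 1102 / 1
LCM(19, 58) = 1102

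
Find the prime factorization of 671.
11 × 61

Divide by primes starting from smallest:
671 ÷ 11 = 61
61 ÷ 61 = 1

671 = 11 × 61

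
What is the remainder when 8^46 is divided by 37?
Using Fermat: 8^{36} ≡ 1 (mod 37). 46 ≡ 10 (mod 36). So 8^{46} ≡ 8^{10} ≡ 11 (mod 37)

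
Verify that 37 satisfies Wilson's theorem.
(36)! mod 37 = 36. Since this equals -1 (mod 37), Wilson confirms 37 is prime.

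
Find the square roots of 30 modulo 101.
The square roots of 30 mod 101 are 63 and 38. Verify: 63² = 3969 ≡ 30 (mod 101)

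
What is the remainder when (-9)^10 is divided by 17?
(-9) ≡ 8 (mod 17). 10 = 8 + 2 (binary 1010). Repeated squaring mod 17: 8^1 ≡ 8; 8^2 ≡ 8² = 64 ≡ 13; 8^4 ≡ 13² = 169 ≡ 16; 8^8 ≡ 16² = 256 ≡ 1. Multiply: (-9)^10 ≡ 8^8 × 8^2 ≡ 1 × 13 (mod 17): 1 × 13 = 13 ≡ 13. So (-9)^10 ≡ 13 (mod 17).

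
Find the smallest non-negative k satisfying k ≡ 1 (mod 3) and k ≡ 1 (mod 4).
M = 3 × 4 = 12. M₁ = 4, y₁ ≡ 1 (mod 3). M₂ = 3, y₂ ≡ 3 (mod 4). k = 1×4×1 + 1×3×3 ≡ 1 (mod 12)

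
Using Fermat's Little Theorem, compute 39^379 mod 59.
By Fermat: 39^{58} ≡ 1 (mod 59). 379 = 6×58 + 31. So 39^{379} ≡ 39^{31} ≡ 13 (mod 59)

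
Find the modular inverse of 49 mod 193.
49^(-1) ≡ 130 (mod 193). Verification: 49 × 130 = 6370 ≡ 1 (mod 193)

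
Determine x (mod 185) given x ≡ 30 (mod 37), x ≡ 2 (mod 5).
67

Using the Chinese Remainder Theorem:
M = product of moduli = 185
For equation 1: M_1 = 5, 5 ≡ 5 (mod 37), inverse of 5 mod 37 is 15 (check: 5 × 15 = 75 ≡ 1 (mod 37))
For equation 2: M_2 = 37, 37 ≡ 2 (mod 5), inverse of 37 mod 5 is 3 (check: 2 × 3 = 6 ≡ 1 (mod 5))
Combine: x ≡ Σ r_i×M_i×(M_i⁻¹ mod m_i) = 30×5×15 + 2×37×3 = 2250 + 222 = 2472
2472 mod 185 = 67
x ≡ 67 (mod 185)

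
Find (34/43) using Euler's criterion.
(34/43) = 34^{21} mod 43 = -1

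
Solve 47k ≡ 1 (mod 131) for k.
47^(-1) ≡ 92 (mod 131). Verification: 47 × 92 = 4324 ≡ 1 (mod 131)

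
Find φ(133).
108

Prime factorization: 133 = 7 × 19
Using the formula φ(n) = n × Π(1 - 1/p) for each prime factor p:
φ(133) = 133 × (1 - 1/7) × (1 - 1/19)
φ(133) = 108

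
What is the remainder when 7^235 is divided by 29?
Using Fermat: 7^{28} ≡ 1 (mod 29). 235 ≡ 11 (mod 28). So 7^{235} ≡ 7^{11} ≡ 23 (mod 29)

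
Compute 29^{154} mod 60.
1

Using successive squaring:
Binary expansion of 154: 10011010
Powers of 29 mod 60 (each is the square of the previous):
  29^1 ≡ 29 (mod 60)
  29^2 ≡ 29² = 841 ≡ 1 (mod 60)
  29^4 ≡ 1² = 1 ≡ 1 (mod 60)
  29^8 ≡ 1² = 1 ≡ 1 (mod 60)
  29^16 ≡ 1² = 1 ≡ 1 (mod 60)
  29^32 ≡ 1² = 1 ≡ 1 (mod 60)
  29^64 ≡ 1² = 1 ≡ 1 (mod 60)
  29^128 ≡ 1² = 1 ≡ 1 (mod 60)
154 = 128 + 16 + 8 + 2, so 29^154 = 29^128 × 29^16 × 29^8 × 29^2 ≡ 1 × 1 × 1 × 1 (mod 60)
Multiplying step by step:
  1 × 1 = 1 ≡ 1 (mod 60)
  1 × 1 = 1 ≡ 1 (mod 60)
  1 × 1 = 1 ≡ 1 (mod 60)
Result: 29^154 ≡ 1 (mod 60)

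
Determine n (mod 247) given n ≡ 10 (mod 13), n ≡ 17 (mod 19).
36

Using the Chinese Remainder Theorem:
M = product of moduli = 247
For equation 1: M_1 = 19, 19 ≡ 6 (mod 13), inverse of 19 mod 13 is 11 (check: 6 × 11 = 66 ≡ 1 (mod 13))
For equation 2: M_2 = 13, 13 ≡ 13 (mod 19), inverse of 13 mod 19 is 3 (check: 13 × 3 = 39 ≡ 1 (mod 19))
Combine: n ≡ Σ r_i×M_i×(M_i⁻¹ mod m_i) = 10×19×11 + 17×13×3 = 2090 + 663 = 2753
2753 mod 247 = 36
n ≡ 36 (mod 247)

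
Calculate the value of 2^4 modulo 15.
4 = 4 (binary 100). Repeated squaring mod 15: 2^1 ≡ 2; 2^2 ≡ 2² = 4 ≡ 4; 2^4 ≡ 4² = 16 ≡ 1. So 2^4 ≡ 1 (mod 15).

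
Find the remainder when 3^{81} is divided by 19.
By Fermat: 3^{18} ≡ 1 (mod 19). 81 = 4×18 + 9. So 3^{81} ≡ 3^{9} ≡ 18 (mod 19)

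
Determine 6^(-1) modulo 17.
6^(-1) ≡ 3 (mod 17). Verification: 6 × 3 = 18 ≡ 1 (mod 17)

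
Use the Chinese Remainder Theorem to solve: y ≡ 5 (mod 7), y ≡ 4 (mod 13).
M = 7 × 13 = 91. M₁ = 13, y₁ ≡ 6 (mod 7). M₂ = 7, y₂ ≡ 2 (mod 13). y = 5×13×6 + 4×7×2 ≡ 82 (mod 91)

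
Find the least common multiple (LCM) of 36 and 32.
288

First find GCD(36, 32) using the Euclidean algorithm:
36 = 1 × 32 + 4
32 = 8 × 4 + 0
GCD(36, 32) = 4

LCM formula: LCM(a, b) = (a × b) / GCD(a, b)
LCM(36, 32) = (36 × 32) / 4
LCM(36, 32) = 1152 / 4
LCM(36, 32) = 288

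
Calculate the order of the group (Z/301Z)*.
252

Prime factorization: 301 = 7 × 43
Using the formula φ(n) = n × Π(1 - 1/p) for each prime factor p:
φ(301) = 301 × (1 - 1/7) × (1 - 1/43)
φ(301) = 252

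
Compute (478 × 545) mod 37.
30

(478 × 545) = 260510
260510 mod 37 = 30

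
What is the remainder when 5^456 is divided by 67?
Using Fermat: 5^{66} ≡ 1 (mod 67). 456 ≡ 60 (mod 66). So 5^{456} ≡ 5^{60} ≡ 24 (mod 67)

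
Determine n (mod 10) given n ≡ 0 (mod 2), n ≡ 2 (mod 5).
2

Using the Chinese Remainder Theorem:
M = product of moduli = 10
For equation 1: M_1 = 5, 5 ≡ 1 (mod 2), inverse of 5 mod 2 is 1 (check: 1 × 1 = 1 ≡ 1 (mod 2))
For equation 2: M_2 = 2, 2 ≡ 2 (mod 5), inverse of 2 mod 5 is 3 (check: 2 × 3 = 6 ≡ 1 (mod 5))
Combine: n ≡ Σ r_i×M_i×(M_i⁻¹ mod m_i) = 0×5×1 + 2×2×3 = 0 + 12 = 12
12 mod 10 = 2
n ≡ 2 (mod 10)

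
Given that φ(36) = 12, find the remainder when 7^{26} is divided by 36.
By Euler: 7^{12} ≡ 1 (mod 36) since gcd(7, 36) = 1. 26 = 2×12 + 2. So 7^{26} ≡ 7^{2} ≡ 13 (mod 36)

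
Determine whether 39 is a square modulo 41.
By Euler's criterion: 39^{20} ≡ 1 (mod 41). Since this equals 1, 39 is a QR.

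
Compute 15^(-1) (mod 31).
15^(-1) ≡ 29 (mod 31). Verification: 15 × 29 = 435 ≡ 1 (mod 31)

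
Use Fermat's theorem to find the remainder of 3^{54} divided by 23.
8

By Fermat's Little Theorem, a^(p-1) ≡ 1 (mod p) for prime p and gcd(a, p) = 1
Here p = 23, so 3^22 ≡ 1 (mod 23)
We can reduce the exponent: 54 mod 22 = 10
So 3^54 ≡ 3^10 (mod 23)
Computing: 3^10 mod 23 = 8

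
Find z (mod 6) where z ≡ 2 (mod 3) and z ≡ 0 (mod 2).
M = 3 × 2 = 6. M₁ = 2, y₁ ≡ 2 (mod 3). M₂ = 3, y₂ ≡ 1 (mod 2). z = 2×2×2 + 0×3×1 ≡ 2 (mod 6)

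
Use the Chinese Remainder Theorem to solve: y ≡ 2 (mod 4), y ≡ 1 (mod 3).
M = 4 × 3 = 12. M₁ = 3, y₁ ≡ 3 (mod 4). M₂ = 4, y₂ ≡ 1 (mod 3). y = 2×3×3 + 1×4×1 ≡ 10 (mod 12)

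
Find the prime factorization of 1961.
37 × 53

Divide by primes starting from smallest:
1961 ÷ 37 = 53
53 ÷ 53 = 1

1961 = 37 × 53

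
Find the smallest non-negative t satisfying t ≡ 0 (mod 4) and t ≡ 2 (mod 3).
M = 4 × 3 = 12. M₁ = 3, y₁ ≡ 3 (mod 4). M₂ = 4, y₂ ≡ 1 (mod 3). t = 0×3×3 + 2×4×1 ≡ 8 (mod 12)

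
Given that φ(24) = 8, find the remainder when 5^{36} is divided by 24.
By Euler: 5^{8} ≡ 1 (mod 24) since gcd(5, 24) = 1. 36 = 4×8 + 4. So 5^{36} ≡ 5^{4} ≡ 1 (mod 24)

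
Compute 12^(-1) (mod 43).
12^(-1) ≡ 18 (mod 43). Verification: 12 × 18 = 216 ≡ 1 (mod 43)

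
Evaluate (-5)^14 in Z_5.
Using repeated squaring. (-5) ≡ 0 (mod 5). 14 = 8 + 4 + 2 (binary 1110). Repeated squaring mod 5: 0^1 ≡ 0; 0^2 ≡ 0² = 0 ≡ 0; 0^4 ≡ 0² = 0 ≡ 0; 0^8 ≡ 0² = 0 ≡ 0. Multiply: (-5)^14 ≡ 0^8 × 0^4 × 0^2 ≡ 0 × 0 × 0 (mod 5): 0 × 0 = 0 ≡ 0; 0 × 0 = 0 ≡ 0. So (-5)^14 ≡ 0 (mod 5).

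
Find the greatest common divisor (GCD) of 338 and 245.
1

Using the Euclidean algorithm:
338 = 1 × 245 + 93
245 = 2 × 93 + 59
93 = 1 × 59 + 34
59 = 1 × 34 + 25
34 = 1 × 25 + 9
25 = 2 × 9 + 7
9 = 1 × 7 + 2
7 = 3 × 2 + 1
2 = 2 × 1 + 0

GCD(338, 245) = 1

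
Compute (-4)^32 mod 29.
Using Fermat: (-4)^{28} ≡ 1 (mod 29). 32 ≡ 4 (mod 28). So (-4)^{32} ≡ (-4)^{4} ≡ 24 (mod 29)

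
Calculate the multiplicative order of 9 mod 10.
Powers of 9 mod 10: 9^1≡9, 9^2≡1. Order = 2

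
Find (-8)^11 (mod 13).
Using repeated squaring. (-8) ≡ 5 (mod 13). 11 = 8 + 2 + 1 (binary 1011). Repeated squaring mod 13: 5^1 ≡ 5; 5^2 ≡ 5² = 25 ≡ 12; 5^4 ≡ 12² = 144 ≡ 1; 5^8 ≡ 1² = 1 ≡ 1. Multiply: (-8)^11 ≡ 5^8 × 5^2 × 5^1 ≡ 1 × 12 × 5 (mod 13): 1 × 12 = 12 ≡ 12; 12 × 5 = 60 ≡ 8. So (-8)^11 ≡ 8 (mod 13).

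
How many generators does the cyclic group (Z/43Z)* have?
12

The number of primitive roots modulo p is φ(p-1) = φ(42)
φ(42) = 12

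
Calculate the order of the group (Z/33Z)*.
20

Prime factorization: 33 = 3 × 11
Using the formula φ(n) = n × Π(1 - 1/p) for each prime factor p:
φ(33) = 33 × (1 - 1/3) × (1 - 1/11)
φ(33) = 20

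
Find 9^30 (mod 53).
Using repeated squaring. 30 = 16 + 8 + 4 + 2 (binary 11110). Repeated squaring mod 53: 9^1 ≡ 9; 9^2 ≡ 9² = 81 ≡ 28; 9^4 ≡ 28² = 784 ≡ 42; 9^8 ≡ 42² = 1764 ≡ 15; 9^16 ≡ 15² = 225 ≡ 13. Multiply: 9^30 = 9^16 × 9^8 × 9^4 × 9^2 ≡ 13 × 15 × 42 × 28 (mod 53): 13 × 15 = 195 ≡ 36; 36 × 42 = 1512 ≡ 28; 28 × 28 = 784 ≡ 42. So 9^30 ≡ 42 (mod 53).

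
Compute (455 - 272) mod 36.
3

(455 - 272) = 183
183 mod 36 = 3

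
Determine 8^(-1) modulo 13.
8^(-1) ≡ 5 (mod 13). Verification: 8 × 5 = 40 ≡ 1 (mod 13)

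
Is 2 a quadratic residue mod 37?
By Euler's criterion: 2^{18} ≡ 36 (mod 37). Since this equals -1 (≡ 36), 2 is not a QR.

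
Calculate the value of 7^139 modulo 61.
Using Fermat: 7^{60} ≡ 1 (mod 61). 139 ≡ 19 (mod 60). So 7^{139} ≡ 7^{19} ≡ 59 (mod 61)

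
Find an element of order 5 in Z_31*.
2 has order 5 mod 31 since 2^{5} ≡ 1 (mod 31) and no smaller power works.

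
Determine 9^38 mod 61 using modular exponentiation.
Using repeated squaring. 38 = 32 + 4 + 2 (binary 100110). Repeated squaring mod 61: 9^1 ≡ 9; 9^2 ≡ 9² = 81 ≡ 20; 9^4 ≡ 20² = 400 ≡ 34; 9^8 ≡ 34² = 1156 ≡ 58; 9^16 ≡ 58² = 3364 ≡ 9; 9^32 ≡ 9² = 81 ≡ 20. Multiply: 9^38 = 9^32 × 9^4 × 9^2 ≡ 20 × 34 × 20 (mod 61): 20 × 34 = 680 ≡ 9; 9 × 20 = 180 ≡ 58. So 9^38 ≡ 58 (mod 61).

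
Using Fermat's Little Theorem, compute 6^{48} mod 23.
8

By Fermat's Little Theorem, a^(p-1) ≡ 1 (mod p) for prime p and gcd(a, p) = 1
Here p = 23, so 6^22 ≡ 1 (mod 23)
We can reduce the exponent: 48 mod 22 = 4
So 6^48 ≡ 6^4 (mod 23)
Computing: 6^4 mod 23 = 8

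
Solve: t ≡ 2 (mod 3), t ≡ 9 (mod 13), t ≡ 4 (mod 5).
M = 3 × 13 × 5 = 195. M₁ = 65, y₁ ≡ 2 (mod 3). M₂ = 15, y₂ ≡ 7 (mod 13). M₃ = 39, y₃ ≡ 4 (mod 5). t = 2×65×2 + 9×15×7 + 4×39×4 ≡ 74 (mod 195)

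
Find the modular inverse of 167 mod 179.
167^(-1) ≡ 164 (mod 179). Verification: 167 × 164 = 27388 ≡ 1 (mod 179)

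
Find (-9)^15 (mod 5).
Using Fermat: (-9)^{4} ≡ 1 (mod 5). 15 ≡ 3 (mod 4). So (-9)^{15} ≡ (-9)^{3} ≡ 1 (mod 5)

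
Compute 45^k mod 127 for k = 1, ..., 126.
g^1, g^2, ..., g^{126} mod 127: {45, 120, 66, 49, 46, 38, 59, 115, 95, 84, 97, 47, 83, 52, 54, 17, 3, 8, 106, 71, 20, 11, 114, 50, 91, 31, 125, 37, 14, 122, 29, 35, 51, 9, 24, 64, 86, 60, 33, 88, 23, 19, 93, 121, 111, 42, 112, 87, 105, 26, 27, 72, 65, 4, 53, 99, 10, 69, 57, 25, 109, 79, 126, 82, 7, 61, 78, 81, 89, 68, 12, 32, 43, 30, 80, 44, 75, 73, 110, 124, 119, 21, 56, 107, 116, 13, 77, 36, 96, 2, 90, 113, 5, 98, 92, 76, 118, 103, 63, 41, 67, 94, 39, 104, 108, 34, 6, 16, 85, 15, 40, 22, 101, 100, 55, 62, 123, 74, 28, 117, 58, 70, 102, 18, 48, 1}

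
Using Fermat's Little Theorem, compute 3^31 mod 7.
By Fermat: 3^{6} ≡ 1 (mod 7). 31 = 5×6 + 1. So 3^{31} ≡ 3^{1} ≡ 3 (mod 7)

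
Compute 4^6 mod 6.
6 = 4 + 2 (binary 110). Repeated squaring mod 6: 4^1 ≡ 4; 4^2 ≡ 4² = 16 ≡ 4; 4^4 ≡ 4² = 16 ≡ 4. Multiply: 4^6 = 4^4 × 4^2 ≡ 4 × 4 (mod 6): 4 × 4 = 16 ≡ 4. So 4^6 ≡ 4 (mod 6).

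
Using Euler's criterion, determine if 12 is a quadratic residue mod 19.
By Euler's criterion: 12^{9} ≡ 18 (mod 19). Since this equals -1 (≡ 18), 12 is not a QR.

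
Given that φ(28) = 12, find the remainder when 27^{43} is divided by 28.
By Euler: 27^{12} ≡ 1 (mod 28) since gcd(27, 28) = 1. 43 = 3×12 + 7. So 27^{43} ≡ 27^{7} ≡ 27 (mod 28)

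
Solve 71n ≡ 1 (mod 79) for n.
71^(-1) ≡ 69 (mod 79). Verification: 71 × 69 = 4899 ≡ 1 (mod 79)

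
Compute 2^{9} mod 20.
12

Using successive squaring:
Binary expansion of 9: 1001
Powers of 2 mod 20 (each is the square of the previous):
  2^1 ≡ 2 (mod 20)
  2^2 ≡ 2² = 4 ≡ 4 (mod 20)
  2^4 ≡ 4² = 16 ≡ 16 (mod 20)
  2^8 ≡ 16² = 256 ≡ 16 (mod 20)
9 = 8 + 1, so 2^9 = 2^8 × 2^1 ≡ 16 × 2 (mod 20)
Multiplying step by step:
  16 × 2 = 32 ≡ 12 (mod 20)
Result: 2^9 ≡ 12 (mod 20)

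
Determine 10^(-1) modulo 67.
10^(-1) ≡ 47 (mod 67). Verification: 10 × 47 = 470 ≡ 1 (mod 67)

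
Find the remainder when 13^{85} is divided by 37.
By Fermat: 13^{36} ≡ 1 (mod 37). 85 = 2×36 + 13. So 13^{85} ≡ 13^{13} ≡ 19 (mod 37)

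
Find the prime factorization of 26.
2 × 13

Divide by primes starting from smallest:
26 ÷ 2 = 13
13 ÷ 13 = 1

26 = 2 × 13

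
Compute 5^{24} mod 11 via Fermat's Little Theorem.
9

By Fermat's Little Theorem, a^(p-1) ≡ 1 (mod p) for prime p and gcd(a, p) = 1
Here p = 11, so 5^10 ≡ 1 (mod 11)
We can reduce the exponent: 24 mod 10 = 4
So 5^24 ≡ 5^4 (mod 11)
Computing: 5^4 mod 11 = 9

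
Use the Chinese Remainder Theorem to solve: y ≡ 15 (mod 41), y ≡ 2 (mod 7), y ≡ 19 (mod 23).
548

Using the Chinese Remainder Theorem:
M = product of moduli = 6601
For equation 1: M_1 = 161, 161 ≡ 38 (mod 41), inverse of 161 mod 41 is 27 (check: 38 × 27 = 1026 ≡ 1 (mod 41))
For equation 2: M_2 = 943, 943 ≡ 5 (mod 7), inverse of 943 mod 7 is 3 (check: 5 × 3 = 15 ≡ 1 (mod 7))
For equation 3: M_3 = 287, 287 ≡ 11 (mod 23), inverse of 287 mod 23 is 21 (check: 11 × 21 = 231 ≡ 1 (mod 23))
Combine: y ≡ Σ r_i×M_i×(M_i⁻¹ mod m_i) = 15×161×27 + 2×943×3 + 19×287×21 = 65205 + 5658 + 114513 = 185376
185376 mod 6601 = 548
y ≡ 548 (mod 6601)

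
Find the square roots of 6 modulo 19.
The square roots of 6 mod 19 are 5 and 14. Verify: 5² = 25 ≡ 6 (mod 19)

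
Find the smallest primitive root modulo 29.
p - 1 = 28 has prime divisors 2, 7. h is a primitive root mod 29 iff h^(28/q) ≢ 1 (mod 29) for each such q.
h = 2: 2^14 ≡ 28, 2^4 ≡ 16 (mod 29); none is 1, so 2 has order 28 and is a primitive root.
The smallest primitive root mod 29 is g = 2.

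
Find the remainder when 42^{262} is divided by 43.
By Fermat: 42^{42} ≡ 1 (mod 43). 262 = 6×42 + 10. So 42^{262} ≡ 42^{10} ≡ 1 (mod 43)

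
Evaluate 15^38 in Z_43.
Using repeated squaring. 38 = 32 + 4 + 2 (binary 100110). Repeated squaring mod 43: 15^1 ≡ 15; 15^2 ≡ 15² = 225 ≡ 10; 15^4 ≡ 10² = 100 ≡ 14; 15^8 ≡ 14² = 196 ≡ 24; 15^16 ≡ 24² = 576 ≡ 17; 15^32 ≡ 17² = 289 ≡ 31. Multiply: 15^38 = 15^32 × 15^4 × 15^2 ≡ 31 × 14 × 10 (mod 43): 31 × 14 = 434 ≡ 4; 4 × 10 = 40 ≡ 40. So 15^38 ≡ 40 (mod 43).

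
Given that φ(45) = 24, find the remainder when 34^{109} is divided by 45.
By Euler: 34^{24} ≡ 1 (mod 45) since gcd(34, 45) = 1. 109 = 4×24 + 13. So 34^{109} ≡ 34^{13} ≡ 34 (mod 45)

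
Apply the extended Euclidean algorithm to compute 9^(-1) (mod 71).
Extended GCD: 9(8) + 71(-1) = 1. So 9^(-1) ≡ 8 ≡ 8 (mod 71). Verify: 9 × 8 = 72 ≡ 1 (mod 71)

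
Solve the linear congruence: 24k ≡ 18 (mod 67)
51

Since gcd(24, 67) = 1 divides 18, a solution exists.
Multiply both sides by the inverse of 24 mod 67:
  24^(-1) mod 67 = 14
  x ≡ 14 × 18 ≡ 252 ≡ 51 (mod 67)
Verification: 24 × 51 = 1224 = 18 × 67 + 18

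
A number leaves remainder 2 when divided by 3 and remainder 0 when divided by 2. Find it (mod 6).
M = 3 × 2 = 6. M₁ = 2, y₁ ≡ 2 (mod 3). M₂ = 3, y₂ ≡ 1 (mod 2). m = 2×2×2 + 0×3×1 ≡ 2 (mod 6)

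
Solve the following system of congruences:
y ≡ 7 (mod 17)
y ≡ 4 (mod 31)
500

Using the Chinese Remainder Theorem:
M = product of moduli = 527
For equation 1: M_1 = 31, 31 ≡ 14 (mod 17), inverse of 31 mod 17 is 11 (check: 14 × 11 = 154 ≡ 1 (mod 17))
For equation 2: M_2 = 17, 17 ≡ 17 (mod 31), inverse of 17 mod 31 is 11 (check: 17 × 11 = 187 ≡ 1 (mod 31))
Combine: y ≡ Σ r_i×M_i×(M_i⁻¹ mod m_i) = 7×31×11 + 4×17×11 = 2387 + 748 = 3135
3135 mod 527 = 500
y ≡ 500 (mod 527)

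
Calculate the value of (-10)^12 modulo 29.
Using repeated squaring. (-10) ≡ 19 (mod 29). 12 = 8 + 4 (binary 1100). Repeated squaring mod 29: 19^1 ≡ 19; 19^2 ≡ 19² = 361 ≡ 13; 19^4 ≡ 13² = 169 ≡ 24; 19^8 ≡ 24² = 576 ≡ 25. Multiply: (-10)^12 ≡ 19^8 × 19^4 ≡ 25 × 24 (mod 29): 25 × 24 = 600 ≡ 20. So (-10)^12 ≡ 20 (mod 29).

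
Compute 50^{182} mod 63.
43

Using successive squaring:
Binary expansion of 182: 10110110
Powers of 50 mod 63 (each is the square of the previous):
  50^1 ≡ 50 (mod 63)
  50^2 ≡ 50² = 2500 ≡ 43 (mod 63)
  50^4 ≡ 43² = 1849 ≡ 22 (mod 63)
  50^8 ≡ 22² = 484 ≡ 43 (mod 63)
  50^16 ≡ 43² = 1849 ≡ 22 (mod 63)
  50^32 ≡ 22² = 484 ≡ 43 (mod 63)
  50^64 ≡ 43² = 1849 ≡ 22 (mod 63)
  50^128 ≡ 22² = 484 ≡ 43 (mod 63)
182 = 128 + 32 + 16 + 4 + 2, so 50^182 = 50^128 × 50^32 × 50^16 × 50^4 × 50^2 ≡ 43 × 43 × 22 × 22 × 43 (mod 63)
Multiplying step by step:
  43 × 43 = 1849 ≡ 22 (mod 63)
  22 × 22 = 484 ≡ 43 (mod 63)
  43 × 22 = 946 ≡ 1 (mod 63)
  1 × 43 = 43 ≡ 43 (mod 63)
Result: 50^182 ≡ 43 (mod 63)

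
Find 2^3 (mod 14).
3 = 2 + 1 (binary 11). Repeated squaring mod 14: 2^1 ≡ 2; 2^2 ≡ 2² = 4 ≡ 4. Multiply: 2^3 = 2^2 × 2^1 ≡ 4 × 2 (mod 14): 4 × 2 = 8 ≡ 8. So 2^3 ≡ 8 (mod 14).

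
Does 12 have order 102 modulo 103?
p - 1 = 102 has prime divisors 2, 3, 17. Check 12^(102/q) mod 103 for each: 12^(102/2) = 12^51 ≡ 102, 12^(102/3) = 12^34 ≡ 56, 12^(102/17) = 12^6 ≡ 14 (mod 103). None of these is 1, so 12 has order 102 = φ(103), so it is a primitive root mod 103.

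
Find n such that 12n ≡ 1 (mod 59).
12^(-1) ≡ 5 (mod 59). Verification: 12 × 5 = 60 ≡ 1 (mod 59)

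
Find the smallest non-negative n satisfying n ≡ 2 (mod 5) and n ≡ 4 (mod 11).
M = 5 × 11 = 55. M₁ = 11, y₁ ≡ 1 (mod 5). M₂ = 5, y₂ ≡ 9 (mod 11). n = 2×11×1 + 4×5×9 ≡ 37 (mod 55)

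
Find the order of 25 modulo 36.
Powers of 25 mod 36: 25^1≡25, 25^2≡13, 25^3≡1. Order = 3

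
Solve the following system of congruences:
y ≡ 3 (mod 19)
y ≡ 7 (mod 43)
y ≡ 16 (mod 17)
13208

Using the Chinese Remainder Theorem:
M = product of moduli = 13889
For equation 1: M_1 = 731, 731 ≡ 9 (mod 19), inverse of 731 mod 19 is 17 (check: 9 × 17 = 153 ≡ 1 (mod 19))
For equation 2: M_2 = 323, 323 ≡ 22 (mod 43), inverse of 323 mod 43 is 2 (check: 22 × 2 = 44 ≡ 1 (mod 43))
For equation 3: M_3 = 817, 817 ≡ 1 (mod 17), inverse of 817 mod 17 is 1 (check: 1 × 1 = 1 ≡ 1 (mod 17))
Combine: y ≡ Σ r_i×M_i×(M_i⁻¹ mod m_i) = 3×731×17 + 7×323×2 + 16×817×1 = 37281 + 4522 + 13072 = 54875
54875 mod 13889 = 13208
y ≡ 13208 (mod 13889)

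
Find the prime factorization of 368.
2^4 × 23

Divide by primes starting from smallest:
368 ÷ 2 = 184
184 ÷ 2 = 92
92 ÷ 2 = 46
46 ÷ 2 = 23
23 ÷ 23 = 1

368 = 2^4 × 23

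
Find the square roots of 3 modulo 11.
The square roots of 3 mod 11 are 5 and 6. Verify: 5² = 25 ≡ 3 (mod 11)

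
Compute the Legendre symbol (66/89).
(66/89) = 66^{44} mod 89 = -1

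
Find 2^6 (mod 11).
6 = 4 + 2 (binary 110). Repeated squaring mod 11: 2^1 ≡ 2; 2^2 ≡ 2² = 4 ≡ 4; 2^4 ≡ 4² = 16 ≡ 5. Multiply: 2^6 = 2^4 × 2^2 ≡ 5 × 4 (mod 11): 5 × 4 = 20 ≡ 9. So 2^6 ≡ 9 (mod 11).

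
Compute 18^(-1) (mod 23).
18^(-1) ≡ 9 (mod 23). Verification: 18 × 9 = 162 ≡ 1 (mod 23)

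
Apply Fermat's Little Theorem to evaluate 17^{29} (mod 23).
20

By Fermat's Little Theorem, a^(p-1) ≡ 1 (mod p) for prime p and gcd(a, p) = 1
Here p = 23, so 17^22 ≡ 1 (mod 23)
We can reduce the exponent: 29 mod 22 = 7
So 17^29 ≡ 17^7 (mod 23)
Computing: 17^7 mod 23 = 20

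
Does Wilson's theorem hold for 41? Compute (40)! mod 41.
(40)! mod 41 = 40. Since this equals -1 (mod 41), Wilson confirms 41 is prime.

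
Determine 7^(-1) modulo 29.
7^(-1) ≡ 25 (mod 29). Verification: 7 × 25 = 175 ≡ 1 (mod 29)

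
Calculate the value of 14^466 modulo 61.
Using Fermat: 14^{60} ≡ 1 (mod 61). 466 ≡ 46 (mod 60). So 14^{466} ≡ 14^{46} ≡ 47 (mod 61)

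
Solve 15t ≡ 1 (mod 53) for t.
46

Using Extended Euclidean Algorithm:
gcd(15, 53) = 1
Bezout coefficients: 15 × -7 + 53 × 2 = 1
So 15 × -7 ≡ 1 (mod 53)
The inverse is -7 mod 53 = 46
Verification: 15 × 46 = 690 = 13 × 53 + 1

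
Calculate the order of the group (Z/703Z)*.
648

Prime factorization: 703 = 19 × 37
Using the formula φ(n) = n × Π(1 - 1/p) for each prime factor p:
φ(703) = 703 × (1 - 1/19) × (1 - 1/37)
φ(703) = 648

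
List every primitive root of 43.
Primitive roots mod 43: {3, 5, 12, 18, 19, 20, 26, 28, 29, 30, 33, 34}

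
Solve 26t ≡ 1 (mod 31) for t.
26^(-1) ≡ 6 (mod 31). Verification: 26 × 6 = 156 ≡ 1 (mod 31)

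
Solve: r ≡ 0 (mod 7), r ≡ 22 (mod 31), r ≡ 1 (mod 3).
M = 7 × 31 × 3 = 651. M₁ = 93, y₁ ≡ 4 (mod 7). M₂ = 21, y₂ ≡ 3 (mod 31). M₃ = 217, y₃ ≡ 1 (mod 3). r = 0×93×4 + 22×21×3 + 1×217×1 ≡ 301 (mod 651)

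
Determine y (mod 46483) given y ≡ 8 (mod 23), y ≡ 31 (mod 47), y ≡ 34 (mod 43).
23813

Using the Chinese Remainder Theorem:
M = product of moduli = 46483
For equation 1: M_1 = 2021, 2021 ≡ 20 (mod 23), inverse of 2021 mod 23 is 15 (check: 20 × 15 = 300 ≡ 1 (mod 23))
For equation 2: M_2 = 989, 989 ≡ 2 (mod 47), inverse of 989 mod 47 is 24 (check: 2 × 24 = 48 ≡ 1 (mod 47))
For equation 3: M_3 = 1081, 1081 ≡ 6 (mod 43), inverse of 1081 mod 43 is 36 (check: 6 × 36 = 216 ≡ 1 (mod 43))
Combine: y ≡ Σ r_i×M_i×(M_i⁻¹ mod m_i) = 8×2021×15 + 31×989×24 + 34×1081×36 = 242520 + 735816 + 1323144 = 2301480
2301480 mod 46483 = 23813
y ≡ 23813 (mod 46483)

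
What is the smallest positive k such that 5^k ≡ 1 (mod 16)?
Powers of 5 mod 16: 5^1≡5, 5^2≡9, 5^3≡13, 5^4≡1. Order = 4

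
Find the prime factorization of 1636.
2^2 × 409

Divide by primes starting from smallest:
1636 ÷ 2 = 818
818 ÷ 2 = 409
409 ÷ 409 = 1

1636 = 2^2 × 409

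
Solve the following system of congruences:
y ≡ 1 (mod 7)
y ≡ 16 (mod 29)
190

Using the Chinese Remainder Theorem:
M = product of moduli = 203
For equation 1: M_1 = 29, 29 ≡ 1 (mod 7), inverse of 29 mod 7 is 1 (check: 1 × 1 = 1 ≡ 1 (mod 7))
For equation 2: M_2 = 7, 7 ≡ 7 (mod 29), inverse of 7 mod 29 is 25 (check: 7 × 25 = 175 ≡ 1 (mod 29))
Combine: y ≡ Σ r_i×M_i×(M_i⁻¹ mod m_i) = 1×29×1 + 16×7×25 = 29 + 2800 = 2829
2829 mod 203 = 190
y ≡ 190 (mod 203)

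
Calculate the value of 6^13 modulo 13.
Using Fermat: 6^{12} ≡ 1 (mod 13). 13 ≡ 1 (mod 12). So 6^{13} ≡ 6^{1} ≡ 6 (mod 13)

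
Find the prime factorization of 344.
2^3 × 43

Divide by primes starting from smallest:
344 ÷ 2 = 172
172 ÷ 2 = 86
86 ÷ 2 = 43
43 ÷ 43 = 1

344 = 2^3 × 43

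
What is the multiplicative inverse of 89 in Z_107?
101

Using Extended Euclidean Algorithm:
gcd(89, 107) = 1
Bezout coefficients: 89 × -6 + 107 × 5 = 1
So 89 × -6 ≡ 1 (mod 107)
The inverse is -6 mod 107 = 101
Verification: 89 × 101 = 8989 = 84 × 107 + 1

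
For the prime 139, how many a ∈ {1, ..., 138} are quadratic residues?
For prime 139, there are (p-1)/2 = (139-1)/2 = 69 quadratic residues (excluding 0).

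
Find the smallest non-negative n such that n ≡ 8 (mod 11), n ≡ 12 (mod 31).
74

Using the Chinese Remainder Theorem:
M = product of moduli = 341
For equation 1: M_1 = 31, 31 ≡ 9 (mod 11), inverse of 31 mod 11 is 5 (check: 9 × 5 = 45 ≡ 1 (mod 11))
For equation 2: M_2 = 11, 11 ≡ 11 (mod 31), inverse of 11 mod 31 is 17 (check: 11 × 17 = 187 ≡ 1 (mod 31))
Combine: n ≡ Σ r_i×M_i×(M_i⁻¹ mod m_i) = 8×31×5 + 12×11×17 = 1240 + 2244 = 3484
3484 mod 341 = 74
n ≡ 74 (mod 341)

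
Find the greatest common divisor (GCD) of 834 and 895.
1

Using the Euclidean algorithm:
834 = 0 × 895 + 834
895 = 1 × 834 + 61
834 = 13 × 61 + 41
61 = 1 × 41 + 20
41 = 2 × 20 + 1
20 = 20 × 1 + 0

GCD(834, 895) = 1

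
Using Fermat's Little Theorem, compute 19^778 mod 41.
By Fermat: 19^{40} ≡ 1 (mod 41). 778 ≡ 18 (mod 40). So 19^{778} ≡ 19^{18} ≡ 36 (mod 41)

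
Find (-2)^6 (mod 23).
(-2) ≡ 21 (mod 23). 6 = 4 + 2 (binary 110). Repeated squaring mod 23: 21^1 ≡ 21; 21^2 ≡ 21² = 441 ≡ 4; 21^4 ≡ 4² = 16 ≡ 16. Multiply: (-2)^6 ≡ 21^4 × 21^2 ≡ 16 × 4 (mod 23): 16 × 4 = 64 ≡ 18. So (-2)^6 ≡ 18 (mod 23).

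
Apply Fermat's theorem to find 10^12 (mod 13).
By Fermat's Little Theorem, 10^{12} ≡ 1 (mod 13) since 13 is prime and gcd(10, 13) = 1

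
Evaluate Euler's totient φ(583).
520

Prime factorization: 583 = 11 × 53
Using the formula φ(n) = n × Π(1 - 1/p) for each prime factor p:
φ(583) = 583 × (1 - 1/11) × (1 - 1/53)
φ(583) = 520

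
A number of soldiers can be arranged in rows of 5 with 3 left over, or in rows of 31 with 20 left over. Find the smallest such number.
M = 5 × 31 = 155. M₁ = 31, y₁ ≡ 1 (mod 5). M₂ = 5, y₂ ≡ 25 (mod 31). x = 3×31×1 + 20×5×25 ≡ 113 (mod 155). The smallest positive such number is 113.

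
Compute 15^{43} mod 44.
31

Using successive squaring:
Binary expansion of 43: 101011
Powers of 15 mod 44 (each is the square of the previous):
  15^1 ≡ 15 (mod 44)
  15^2 ≡ 15² = 225 ≡ 5 (mod 44)
  15^4 ≡ 5² = 25 ≡ 25 (mod 44)
  15^8 ≡ 25² = 625 ≡ 9 (mod 44)
  15^16 ≡ 9² = 81 ≡ 37 (mod 44)
  15^32 ≡ 37² = 1369 ≡ 5 (mod 44)
43 = 32 + 8 + 2 + 1, so 15^43 = 15^32 × 15^8 × 15^2 × 15^1 ≡ 5 × 9 × 5 × 15 (mod 44)
Multiplying step by step:
  5 × 9 = 45 ≡ 1 (mod 44)
  1 × 5 = 5 ≡ 5 (mod 44)
  5 × 15 = 75 ≡ 31 (mod 44)
Result: 15^43 ≡ 31 (mod 44)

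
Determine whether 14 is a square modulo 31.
By Euler's criterion: 14^{15} ≡ 1 (mod 31). Since this equals 1, 14 is a QR.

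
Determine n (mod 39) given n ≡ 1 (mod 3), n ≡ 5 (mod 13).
31

Using the Chinese Remainder Theorem:
M = product of moduli = 39
For equation 1: M_1 = 13, 13 ≡ 1 (mod 3), inverse of 13 mod 3 is 1 (check: 1 × 1 = 1 ≡ 1 (mod 3))
For equation 2: M_2 = 3, 3 ≡ 3 (mod 13), inverse of 3 mod 13 is 9 (check: 3 × 9 = 27 ≡ 1 (mod 13))
Combine: n ≡ Σ r_i×M_i×(M_i⁻¹ mod m_i) = 1×13×1 + 5×3×9 = 13 + 135 = 148
148 mod 39 = 31
n ≡ 31 (mod 39)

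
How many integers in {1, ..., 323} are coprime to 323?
288

Prime factorization: 323 = 17 × 19
Using the formula φ(n) = n × Π(1 - 1/p) for each prime factor p:
φ(323) = 323 × (1 - 1/17) × (1 - 1/19)
φ(323) = 288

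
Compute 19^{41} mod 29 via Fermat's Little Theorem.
3

By Fermat's Little Theorem, a^(p-1) ≡ 1 (mod p) for prime p and gcd(a, p) = 1
Here p = 29, so 19^28 ≡ 1 (mod 29)
We can reduce the exponent: 41 mod 28 = 13
So 19^41 ≡ 19^13 (mod 29)
Computing: 19^13 mod 29 = 3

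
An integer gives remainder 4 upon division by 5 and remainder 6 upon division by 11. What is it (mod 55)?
M = 5 × 11 = 55. M₁ = 11, y₁ ≡ 1 (mod 5). M₂ = 5, y₂ ≡ 9 (mod 11). y = 4×11×1 + 6×5×9 ≡ 39 (mod 55). The smallest positive such number is 39.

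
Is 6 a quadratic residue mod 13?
By Euler's criterion: 6^{6} ≡ 12 (mod 13). Since this equals -1 (≡ 12), 6 is not a QR.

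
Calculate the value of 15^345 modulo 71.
Using Fermat: 15^{70} ≡ 1 (mod 71). 345 ≡ 65 (mod 70). So 15^{345} ≡ 15^{65} ≡ 45 (mod 71)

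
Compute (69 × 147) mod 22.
1

(69 × 147) = 10143
10143 mod 22 = 1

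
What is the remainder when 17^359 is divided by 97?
Using Fermat: 17^{96} ≡ 1 (mod 97). 359 ≡ 71 (mod 96). So 17^{359} ≡ 17^{71} ≡ 90 (mod 97)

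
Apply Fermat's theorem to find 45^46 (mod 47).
By Fermat's Little Theorem, 45^{46} ≡ 1 (mod 47) since 47 is prime and gcd(45, 47) = 1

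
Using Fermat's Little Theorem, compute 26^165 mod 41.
By Fermat: 26^{40} ≡ 1 (mod 41). 165 = 4×40 + 5. So 26^{165} ≡ 26^{5} ≡ 27 (mod 41)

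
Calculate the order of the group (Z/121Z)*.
110

Prime factorization: 121 = 11^2
Using the formula φ(n) = n × Π(1 - 1/p) for each prime factor p:
φ(121) = 121 × (1 - 1/11)
φ(121) = 110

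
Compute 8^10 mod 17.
10 = 8 + 2 (binary 1010). Repeated squaring mod 17: 8^1 ≡ 8; 8^2 ≡ 8² = 64 ≡ 13; 8^4 ≡ 13² = 169 ≡ 16; 8^8 ≡ 16² = 256 ≡ 1. Multiply: 8^10 = 8^8 × 8^2 ≡ 1 × 13 (mod 17): 1 × 13 = 13 ≡ 13. So 8^10 ≡ 13 (mod 17).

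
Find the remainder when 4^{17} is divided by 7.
By Fermat: 4^{6} ≡ 1 (mod 7). 17 = 2×6 + 5. So 4^{17} ≡ 4^{5} ≡ 2 (mod 7)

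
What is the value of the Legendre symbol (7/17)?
(7/17) = 7^{8} mod 17 = -1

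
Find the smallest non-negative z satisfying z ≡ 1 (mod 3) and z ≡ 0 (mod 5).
M = 3 × 5 = 15. M₁ = 5, y₁ ≡ 2 (mod 3). M₂ = 3, y₂ ≡ 2 (mod 5). z = 1×5×2 + 0×3×2 ≡ 10 (mod 15)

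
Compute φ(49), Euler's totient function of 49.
42

Prime factorization: 49 = 7^2
Using the formula φ(n) = n × Π(1 - 1/p) for each prime factor p:
φ(49) = 49 × (1 - 1/7)
φ(49) = 42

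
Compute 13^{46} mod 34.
33

Using successive squaring:
Binary expansion of 46: 101110
Powers of 13 mod 34 (each is the square of the previous):
  13^1 ≡ 13 (mod 34)
  13^2 ≡ 13² = 169 ≡ 33 (mod 34)
  13^4 ≡ 33² = 1089 ≡ 1 (mod 34)
  13^8 ≡ 1² = 1 ≡ 1 (mod 34)
  13^16 ≡ 1² = 1 ≡ 1 (mod 34)
  13^32 ≡ 1² = 1 ≡ 1 (mod 34)
46 = 32 + 8 + 4 + 2, so 13^46 = 13^32 × 13^8 × 13^4 × 13^2 ≡ 1 × 1 × 1 × 33 (mod 34)
Multiplying step by step:
  1 × 1 = 1 ≡ 1 (mod 34)
  1 × 1 = 1 ≡ 1 (mod 34)
  1 × 33 = 33 ≡ 33 (mod 34)
Result: 13^46 ≡ 33 (mod 34)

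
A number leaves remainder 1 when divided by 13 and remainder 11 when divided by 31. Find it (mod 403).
M = 13 × 31 = 403. M₁ = 31, y₁ ≡ 8 (mod 13). M₂ = 13, y₂ ≡ 12 (mod 31). r = 1×31×8 + 11×13×12 ≡ 352 (mod 403)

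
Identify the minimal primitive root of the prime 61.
p - 1 = 60 has prime divisors 2, 3, 5. h is a primitive root mod 61 iff h^(60/q) ≢ 1 (mod 61) for each such q.
h = 2: 2^30 ≡ 60, 2^20 ≡ 47, 2^12 ≡ 9 (mod 61); none is 1, so 2 has order 60 and is a primitive root.
The smallest primitive root mod 61 is g = 2.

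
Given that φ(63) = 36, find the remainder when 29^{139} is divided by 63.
By Euler: 29^{36} ≡ 1 (mod 63) since gcd(29, 63) = 1. 139 = 3×36 + 31. So 29^{139} ≡ 29^{31} ≡ 29 (mod 63)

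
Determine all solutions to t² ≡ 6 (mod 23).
The square roots of 6 mod 23 are 12 and 11. Verify: 12² = 144 ≡ 6 (mod 23)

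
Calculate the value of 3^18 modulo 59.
Using repeated squaring. 18 = 16 + 2 (binary 10010). Repeated squaring mod 59: 3^1 ≡ 3; 3^2 ≡ 3² = 9 ≡ 9; 3^4 ≡ 9² = 81 ≡ 22; 3^8 ≡ 22² = 484 ≡ 12; 3^16 ≡ 12² = 144 ≡ 26. Multiply: 3^18 = 3^16 × 3^2 ≡ 26 × 9 (mod 59): 26 × 9 = 234 ≡ 57. So 3^18 ≡ 57 (mod 59).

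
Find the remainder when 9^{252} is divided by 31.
By Fermat: 9^{30} ≡ 1 (mod 31). 252 = 8×30 + 12. So 9^{252} ≡ 9^{12} ≡ 2 (mod 31)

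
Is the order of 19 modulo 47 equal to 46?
Yes, ord_47(19) = 46.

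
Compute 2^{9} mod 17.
2

Using successive squaring:
Binary expansion of 9: 1001
Powers of 2 mod 17 (each is the square of the previous):
  2^1 ≡ 2 (mod 17)
  2^2 ≡ 2² = 4 ≡ 4 (mod 17)
  2^4 ≡ 4² = 16 ≡ 16 (mod 17)
  2^8 ≡ 16² = 256 ≡ 1 (mod 17)
9 = 8 + 1, so 2^9 = 2^8 × 2^1 ≡ 1 × 2 (mod 17)
Multiplying step by step:
  1 × 2 = 2 ≡ 2 (mod 17)
Result: 2^9 ≡ 2 (mod 17)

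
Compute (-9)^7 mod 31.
(-9) ≡ 22 (mod 31). 7 = 4 + 2 + 1 (binary 111). Repeated squaring mod 31: 22^1 ≡ 22; 22^2 ≡ 22² = 484 ≡ 19; 22^4 ≡ 19² = 361 ≡ 20. Multiply: (-9)^7 ≡ 22^4 × 22^2 × 22^1 ≡ 20 × 19 × 22 (mod 31): 20 × 19 = 380 ≡ 8; 8 × 22 = 176 ≡ 21. So (-9)^7 ≡ 21 (mod 31).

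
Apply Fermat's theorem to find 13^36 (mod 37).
By Fermat's Little Theorem, 13^{36} ≡ 1 (mod 37) since 37 is prime and gcd(13, 37) = 1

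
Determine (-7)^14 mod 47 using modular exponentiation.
Using repeated squaring. (-7) ≡ 40 (mod 47). 14 = 8 + 4 + 2 (binary 1110). Repeated squaring mod 47: 40^1 ≡ 40; 40^2 ≡ 40² = 1600 ≡ 2; 40^4 ≡ 2² = 4 ≡ 4; 40^8 ≡ 4² = 16 ≡ 16. Multiply: (-7)^14 ≡ 40^8 × 40^4 × 40^2 ≡ 16 × 4 × 2 (mod 47): 16 × 4 = 64 ≡ 17; 17 × 2 = 34 ≡ 34. So (-7)^14 ≡ 34 (mod 47).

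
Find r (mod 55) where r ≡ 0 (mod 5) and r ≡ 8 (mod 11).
M = 5 × 11 = 55. M₁ = 11, y₁ ≡ 1 (mod 5). M₂ = 5, y₂ ≡ 9 (mod 11). r = 0×11×1 + 8×5×9 ≡ 30 (mod 55)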